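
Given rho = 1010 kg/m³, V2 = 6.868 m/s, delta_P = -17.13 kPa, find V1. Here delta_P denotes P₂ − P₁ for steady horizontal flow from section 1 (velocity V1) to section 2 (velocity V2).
Formula: \Delta P = \frac{1}{2} \rho (V_1^2 - V_2^2)
Substituting knowns: -17.13 = 0.5·1010·(V1² − 6.868²)/1000
Solving for V1: V1 = √(6.868² + 2·(-17.13·1000)/1010) = 3.64 m/s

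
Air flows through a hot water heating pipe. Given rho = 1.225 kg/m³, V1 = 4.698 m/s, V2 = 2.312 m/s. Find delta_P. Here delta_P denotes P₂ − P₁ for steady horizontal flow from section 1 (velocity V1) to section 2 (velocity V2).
Formula: \Delta P = \frac{1}{2} \rho (V_1^2 - V_2^2)
delta_P = 0.5·1.225·(4.698² − 2.312²)/1000 = 0.01024 kPa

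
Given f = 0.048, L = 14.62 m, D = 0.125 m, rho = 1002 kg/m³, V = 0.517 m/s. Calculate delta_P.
Formula: \Delta P = f \frac{L}{D} \frac{\rho V^2}{2}
delta_P = 0.048·(14.62/0.125)·0.5·1002·0.517²/1000 = 0.7518 kPa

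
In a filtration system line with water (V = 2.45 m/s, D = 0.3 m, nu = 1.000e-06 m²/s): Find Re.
Formula: Re = \frac{V D}{\nu}
Re = 2.45·0.3/1.000e-06 = 735000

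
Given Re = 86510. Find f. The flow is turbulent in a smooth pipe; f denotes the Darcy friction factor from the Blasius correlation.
Formula: f = \frac{0.316}{Re^{0.25}}
f = 0.316/86510^0.25 = 0.01843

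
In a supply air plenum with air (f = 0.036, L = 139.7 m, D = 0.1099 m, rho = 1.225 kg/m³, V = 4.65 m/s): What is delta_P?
Formula: \Delta P = f \frac{L}{D} \frac{\rho V^2}{2}
delta_P = 0.036·(139.7/0.1099)·0.5·1.225·4.65²/1000 = 0.6061 kPa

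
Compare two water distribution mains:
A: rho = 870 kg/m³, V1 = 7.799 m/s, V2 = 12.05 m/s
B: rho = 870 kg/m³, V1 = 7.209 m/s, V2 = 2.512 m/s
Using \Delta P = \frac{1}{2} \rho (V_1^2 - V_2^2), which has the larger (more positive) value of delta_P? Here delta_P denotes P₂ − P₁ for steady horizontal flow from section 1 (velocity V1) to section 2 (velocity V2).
delta_P(A) = -36.7 kPa, delta_P(B) = 19.86 kPa. Answer: B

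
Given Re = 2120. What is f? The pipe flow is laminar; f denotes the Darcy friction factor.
Formula: f = \frac{64}{Re}
f = 64/2120 = 0.03019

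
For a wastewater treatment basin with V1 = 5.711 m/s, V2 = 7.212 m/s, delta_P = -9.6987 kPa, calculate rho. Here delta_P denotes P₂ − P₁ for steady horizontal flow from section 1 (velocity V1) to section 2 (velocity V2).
Formula: \Delta P = \frac{1}{2} \rho (V_1^2 - V_2^2)
Substituting knowns: -9.6987 = 0.5·rho·(5.711² − 7.212²)/1000
Solving for rho: rho = 2·(-9.6987·1000)/(5.711² − 7.212²) = 1000 kg/m³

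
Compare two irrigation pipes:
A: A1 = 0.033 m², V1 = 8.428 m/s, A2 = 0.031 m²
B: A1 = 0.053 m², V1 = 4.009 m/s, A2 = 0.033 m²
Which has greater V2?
V2(A) = 8.972 m/s, V2(B) = 6.439 m/s. Answer: A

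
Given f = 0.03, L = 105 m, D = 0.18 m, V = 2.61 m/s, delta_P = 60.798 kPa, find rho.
Formula: \Delta P = f \frac{L}{D} \frac{\rho V^2}{2}
Substituting knowns: 60.798 = 0.03·(105/0.18)·0.5·rho·2.61²/1000
Solving for rho: rho = (60.798·1000)/(0.03·(105/0.18)·0.5·2.61²) = 1020 kg/m³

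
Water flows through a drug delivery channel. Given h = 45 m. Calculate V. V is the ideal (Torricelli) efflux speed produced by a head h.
Formula: V = \sqrt{2 g h}
V = √(2·9.81·45) = 29.71 m/s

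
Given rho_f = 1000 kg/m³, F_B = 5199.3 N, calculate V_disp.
Formula: F_B = \rho_f g V_{disp}
Substituting knowns: 5199.3 = 1000·9.81·V_disp
Solving for V_disp: V_disp = 5199.3/(1000·9.81) = 0.53 m³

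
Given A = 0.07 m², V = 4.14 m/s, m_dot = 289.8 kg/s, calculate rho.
Formula: \dot{m} = \rho A V
Substituting knowns: 289.8 = rho·0.07·4.14
Solving for rho: rho = 289.8/(0.07·4.14) = 1000 kg/m³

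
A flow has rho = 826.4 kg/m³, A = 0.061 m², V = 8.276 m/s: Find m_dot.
Formula: \dot{m} = \rho A V
m_dot = 826.4·0.061·8.276 = 417.2 kg/s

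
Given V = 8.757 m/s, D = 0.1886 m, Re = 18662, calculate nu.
Formula: Re = \frac{V D}{\nu}
Substituting knowns: 18662 = 8.757·0.1886/nu
Solving for nu: nu = 8.757·0.1886/18662 = 8.850e-05 m²/s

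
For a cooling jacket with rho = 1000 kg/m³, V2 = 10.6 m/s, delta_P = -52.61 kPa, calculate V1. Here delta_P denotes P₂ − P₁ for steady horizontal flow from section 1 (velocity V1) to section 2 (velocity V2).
Formula: \Delta P = \frac{1}{2} \rho (V_1^2 - V_2^2)
Substituting knowns: -52.61 = 0.5·1000·(V1² − 10.6²)/1000
Solving for V1: V1 = √(10.6² + 2·(-52.61·1000)/1000) = 2.672 m/s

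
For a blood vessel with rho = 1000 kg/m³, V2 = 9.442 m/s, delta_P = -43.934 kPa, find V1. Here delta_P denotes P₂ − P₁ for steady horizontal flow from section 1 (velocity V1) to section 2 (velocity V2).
Formula: \Delta P = \frac{1}{2} \rho (V_1^2 - V_2^2)
Substituting knowns: -43.934 = 0.5·1000·(V1² − 9.442²)/1000
Solving for V1: V1 = √(9.442² + 2·(-43.934·1000)/1000) = 1.133 m/s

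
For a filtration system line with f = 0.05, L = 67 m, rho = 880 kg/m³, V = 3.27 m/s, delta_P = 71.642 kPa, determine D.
Formula: \Delta P = f \frac{L}{D} \frac{\rho V^2}{2}
Substituting knowns: 71.642 = 0.05·(67/D)·0.5·880·3.27²/1000
Solving for D: D = 0.05·67·0.5·880·3.27²/(71.642·1000) = 0.22 m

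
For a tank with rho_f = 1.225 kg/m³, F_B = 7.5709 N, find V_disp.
Formula: F_B = \rho_f g V_{disp}
Substituting knowns: 7.5709 = 1.225·9.81·V_disp
Solving for V_disp: V_disp = 7.5709/(1.225·9.81) = 0.63 m³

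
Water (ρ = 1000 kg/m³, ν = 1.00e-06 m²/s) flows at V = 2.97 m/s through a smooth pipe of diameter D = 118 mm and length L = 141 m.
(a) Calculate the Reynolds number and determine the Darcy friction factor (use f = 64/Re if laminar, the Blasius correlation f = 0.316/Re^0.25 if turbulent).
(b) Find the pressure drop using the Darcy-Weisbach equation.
(a) Re = V·D/ν = 2.97·0.118/1.00e-06 = 350460 → turbulent (Re > 4000); f = 0.316/Re^0.25 = 0.316/350460^0.25 = 0.012988 (Blasius is strictly valid for Re ≲ 1e5; used here as the smooth-pipe estimate the problem specifies)
(b) Darcy-Weisbach: ΔP = f·(L/D)·½ρV²/1000 = 0.012988·(141/0.118)·½·1000·2.97²/1000 = 68.45 kPa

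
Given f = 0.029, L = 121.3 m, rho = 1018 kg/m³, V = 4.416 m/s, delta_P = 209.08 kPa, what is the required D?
Formula: \Delta P = f \frac{L}{D} \frac{\rho V^2}{2}
Substituting knowns: 209.08 = 0.029·(121.3/D)·0.5·1018·4.416²/1000
Solving for D: D = 0.029·121.3·0.5·1018·4.416²/(209.08·1000) = 0.167 m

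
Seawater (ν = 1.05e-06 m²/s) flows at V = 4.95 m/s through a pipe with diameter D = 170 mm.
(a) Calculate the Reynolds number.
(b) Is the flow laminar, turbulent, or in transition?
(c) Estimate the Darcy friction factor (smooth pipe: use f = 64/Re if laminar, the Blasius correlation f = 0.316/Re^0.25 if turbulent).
(a) Re = V·D/ν = 4.95·0.17/1.05e-06 = 801430
(b) Flow regime: turbulent (Re > 4000)
(c) Friction factor: f = 0.316/Re^0.25 = 0.316/801430^0.25 = 0.01056 (Blasius is strictly valid for Re ≲ 1e5; used here as the smooth-pipe estimate the problem specifies)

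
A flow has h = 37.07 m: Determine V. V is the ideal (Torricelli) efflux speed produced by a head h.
Formula: V = \sqrt{2 g h}
V = √(2·9.81·37.07) = 26.97 m/s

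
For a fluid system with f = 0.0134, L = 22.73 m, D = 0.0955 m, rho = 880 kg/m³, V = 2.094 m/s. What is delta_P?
Formula: \Delta P = f \frac{L}{D} \frac{\rho V^2}{2}
delta_P = 0.0134·(22.73/0.0955)·0.5·880·2.094²/1000 = 6.153 kPa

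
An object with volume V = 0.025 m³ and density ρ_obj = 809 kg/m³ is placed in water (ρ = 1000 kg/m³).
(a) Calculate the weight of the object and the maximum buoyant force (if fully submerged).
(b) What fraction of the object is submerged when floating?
(a) W=rho_obj*g*V=809*9.81*0.025=198.4 N; F_B(max)=rho*g*V=1000*9.81*0.025=245.2 N
(b) Floating fraction=rho_obj/rho=809/1000=0.809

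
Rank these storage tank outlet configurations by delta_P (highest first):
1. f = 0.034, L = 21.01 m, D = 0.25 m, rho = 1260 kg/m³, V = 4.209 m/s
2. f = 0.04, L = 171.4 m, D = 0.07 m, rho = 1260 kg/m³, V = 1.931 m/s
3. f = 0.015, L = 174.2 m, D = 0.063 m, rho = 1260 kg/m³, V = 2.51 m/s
Case 1: delta_P = 31.89 kPa
Case 2: delta_P = 230.1 kPa
Case 3: delta_P = 164.6 kPa
Ranking (highest first): 2, 3, 1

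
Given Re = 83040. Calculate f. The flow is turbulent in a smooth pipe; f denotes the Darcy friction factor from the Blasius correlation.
Formula: f = \frac{0.316}{Re^{0.25}}
f = 0.316/83040^0.25 = 0.01862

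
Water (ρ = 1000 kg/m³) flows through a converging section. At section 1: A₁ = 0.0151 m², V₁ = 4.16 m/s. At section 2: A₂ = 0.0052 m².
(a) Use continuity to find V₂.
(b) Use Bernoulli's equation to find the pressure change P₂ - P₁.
(a) Continuity: A₁V₁=A₂V₂ -> V₂=A₁V₁/A₂=0.0151*4.16/0.0052=12.08 m/s
(b) Bernoulli: P₂-P₁=0.5*rho*(V₁^2-V₂^2)/1000=0.5*1000*(4.16^2-12.08^2)/1000=-64.31 kPa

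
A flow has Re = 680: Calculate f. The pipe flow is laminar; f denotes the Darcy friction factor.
Formula: f = \frac{64}{Re}
f = 64/680 = 0.09412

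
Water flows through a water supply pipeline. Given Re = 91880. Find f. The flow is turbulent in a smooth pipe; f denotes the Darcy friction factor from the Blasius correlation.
Formula: f = \frac{0.316}{Re^{0.25}}
f = 0.316/91880^0.25 = 0.01815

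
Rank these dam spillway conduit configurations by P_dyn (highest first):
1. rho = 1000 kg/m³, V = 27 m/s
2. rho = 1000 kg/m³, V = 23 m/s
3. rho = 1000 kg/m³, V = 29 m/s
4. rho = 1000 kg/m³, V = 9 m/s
Case 1: P_dyn = 364.5 kPa
Case 2: P_dyn = 264.5 kPa
Case 3: P_dyn = 420.5 kPa
Case 4: P_dyn = 40.5 kPa
Ranking (highest first): 3, 1, 2, 4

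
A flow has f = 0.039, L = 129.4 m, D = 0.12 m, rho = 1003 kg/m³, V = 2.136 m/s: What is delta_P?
Formula: \Delta P = f \frac{L}{D} \frac{\rho V^2}{2}
delta_P = 0.039·(129.4/0.12)·0.5·1003·2.136²/1000 = 96.23 kPa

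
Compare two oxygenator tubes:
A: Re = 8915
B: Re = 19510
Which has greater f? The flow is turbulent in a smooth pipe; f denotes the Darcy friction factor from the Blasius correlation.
f(A) = 0.03252, f(B) = 0.02674. Answer: A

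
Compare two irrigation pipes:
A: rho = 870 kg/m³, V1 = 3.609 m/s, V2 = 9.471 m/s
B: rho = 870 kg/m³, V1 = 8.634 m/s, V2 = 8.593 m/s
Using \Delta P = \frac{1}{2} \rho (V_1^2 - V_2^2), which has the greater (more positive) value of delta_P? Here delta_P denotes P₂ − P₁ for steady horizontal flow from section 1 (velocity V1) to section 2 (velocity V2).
delta_P(A) = -33.35 kPa, delta_P(B) = 0.3072 kPa. Answer: B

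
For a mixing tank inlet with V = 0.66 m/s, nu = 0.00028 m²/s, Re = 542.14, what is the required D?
Formula: Re = \frac{V D}{\nu}
Substituting knowns: 542.14 = 0.66·D/0.00028
Solving for D: D = 542.14·0.00028/0.66 = 0.23 m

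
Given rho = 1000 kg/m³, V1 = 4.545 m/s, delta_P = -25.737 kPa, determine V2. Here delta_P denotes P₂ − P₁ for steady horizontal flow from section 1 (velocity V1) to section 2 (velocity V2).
Formula: \Delta P = \frac{1}{2} \rho (V_1^2 - V_2^2)
Substituting knowns: -25.737 = 0.5·1000·(4.545² − V2²)/1000
Solving for V2: V2 = √(4.545² − 2·(-25.737·1000)/1000) = 8.493 m/s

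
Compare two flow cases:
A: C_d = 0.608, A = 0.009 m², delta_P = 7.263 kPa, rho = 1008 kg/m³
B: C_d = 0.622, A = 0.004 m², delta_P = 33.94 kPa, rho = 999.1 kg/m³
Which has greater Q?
Q(A) = 20.77 L/s, Q(B) = 20.51 L/s. Answer: A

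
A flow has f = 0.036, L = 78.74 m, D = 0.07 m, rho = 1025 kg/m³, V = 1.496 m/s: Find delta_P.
Formula: \Delta P = f \frac{L}{D} \frac{\rho V^2}{2}
delta_P = 0.036·(78.74/0.07)·0.5·1025·1.496²/1000 = 46.45 kPa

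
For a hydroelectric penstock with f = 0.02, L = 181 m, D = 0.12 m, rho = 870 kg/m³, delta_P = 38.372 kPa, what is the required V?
Formula: \Delta P = f \frac{L}{D} \frac{\rho V^2}{2}
Substituting knowns: 38.372 = 0.02·(181/0.12)·0.5·870·V²/1000
Solving for V: V = √((38.372·1000)/(0.02·(181/0.12)·0.5·870)) = 1.71 m/s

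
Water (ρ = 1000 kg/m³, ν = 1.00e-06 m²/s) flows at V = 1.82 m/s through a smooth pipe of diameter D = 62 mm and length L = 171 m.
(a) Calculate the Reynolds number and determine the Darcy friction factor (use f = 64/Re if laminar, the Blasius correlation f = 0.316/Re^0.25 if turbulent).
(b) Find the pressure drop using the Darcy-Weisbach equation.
(a) Re = V·D/ν = 1.82·0.062/1.00e-06 = 112840 → turbulent (Re > 4000); f = 0.316/Re^0.25 = 0.316/112840^0.25 = 0.017241 (Blasius is strictly valid for Re ≲ 1e5; used here as the smooth-pipe estimate the problem specifies)
(b) Darcy-Weisbach: ΔP = f·(L/D)·½ρV²/1000 = 0.017241·(171/0.062)·½·1000·1.82²/1000 = 78.76 kPa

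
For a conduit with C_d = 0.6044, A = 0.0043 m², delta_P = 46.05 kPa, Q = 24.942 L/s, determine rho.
Formula: Q = C_d A \sqrt{\frac{2 \Delta P}{\rho}}
Substituting knowns: 24.942 = 0.6044·0.0043·√(2·(46.05·1000)/rho)·1000
Solving for rho: rho = 2·(46.05·1000)/((24.942/1000)/(0.6044·0.0043))² = 1000 kg/m³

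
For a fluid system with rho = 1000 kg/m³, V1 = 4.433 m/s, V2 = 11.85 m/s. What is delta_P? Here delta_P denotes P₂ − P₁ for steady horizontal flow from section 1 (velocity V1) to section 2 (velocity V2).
Formula: \Delta P = \frac{1}{2} \rho (V_1^2 - V_2^2)
delta_P = 0.5·1000·(4.433² − 11.85²)/1000 = -60.39 kPa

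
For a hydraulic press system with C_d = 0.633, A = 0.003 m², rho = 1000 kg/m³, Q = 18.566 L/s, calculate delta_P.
Formula: Q = C_d A \sqrt{\frac{2 \Delta P}{\rho}}
Substituting knowns: 18.566 = 0.633·0.003·√(2·(delta_P·1000)/1000)·1000
Solving for delta_P: delta_P = ((18.566/1000)/(0.633·0.003))²·1000/2/1000 = 47.79 kPa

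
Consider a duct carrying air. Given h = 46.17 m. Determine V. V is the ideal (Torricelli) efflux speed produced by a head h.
Formula: V = \sqrt{2 g h}
V = √(2·9.81·46.17) = 30.1 m/s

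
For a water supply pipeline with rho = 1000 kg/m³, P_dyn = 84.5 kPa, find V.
Formula: P_{dyn} = \frac{1}{2} \rho V^2
Substituting knowns: 84.5 = 0.5·1000·V²/1000
Solving for V: V = √(2·(84.5·1000)/1000) = 13 m/s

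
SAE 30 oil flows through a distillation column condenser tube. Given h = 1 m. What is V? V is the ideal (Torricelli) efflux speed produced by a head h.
Formula: V = \sqrt{2 g h}
V = √(2·9.81·1) = 4.429 m/s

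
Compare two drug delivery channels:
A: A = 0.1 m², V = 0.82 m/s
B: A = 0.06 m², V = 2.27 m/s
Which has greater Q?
Q(A) = 82 L/s, Q(B) = 136.2 L/s. Answer: B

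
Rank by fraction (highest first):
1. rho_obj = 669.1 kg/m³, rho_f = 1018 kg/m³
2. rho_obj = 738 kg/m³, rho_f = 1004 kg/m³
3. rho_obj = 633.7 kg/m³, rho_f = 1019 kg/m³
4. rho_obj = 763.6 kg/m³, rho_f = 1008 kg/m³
Case 1: fraction = 0.6573
Case 2: fraction = 0.7351
Case 3: fraction = 0.6219
Case 4: fraction = 0.7575
Ranking (highest first): 4, 2, 1, 3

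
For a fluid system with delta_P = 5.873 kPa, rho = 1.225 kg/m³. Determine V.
Formula: V = \sqrt{\frac{2 \Delta P}{\rho}}
V = √(2·(5.873·1000)/1.225) = 97.92 m/s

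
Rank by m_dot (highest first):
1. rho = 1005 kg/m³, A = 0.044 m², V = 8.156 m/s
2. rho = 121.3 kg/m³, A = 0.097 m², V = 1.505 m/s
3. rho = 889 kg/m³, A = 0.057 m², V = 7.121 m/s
Case 1: m_dot = 360.7 kg/s
Case 2: m_dot = 17.71 kg/s
Case 3: m_dot = 360.8 kg/s
Ranking (highest first): 3, 1, 2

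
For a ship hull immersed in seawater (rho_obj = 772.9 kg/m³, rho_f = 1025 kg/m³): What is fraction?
Formula: f_{sub} = \frac{\rho_{obj}}{\rho_f}
fraction = 772.9/1025 = 0.754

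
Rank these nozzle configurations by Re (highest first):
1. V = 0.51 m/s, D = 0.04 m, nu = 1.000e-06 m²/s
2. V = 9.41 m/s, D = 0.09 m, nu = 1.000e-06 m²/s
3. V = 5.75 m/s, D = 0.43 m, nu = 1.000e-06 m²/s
Case 1: Re = 20400
Case 2: Re = 846900
Case 3: Re = 2.473e+06
Ranking (highest first): 3, 2, 1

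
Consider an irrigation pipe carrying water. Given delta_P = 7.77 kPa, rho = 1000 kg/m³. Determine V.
Formula: V = \sqrt{\frac{2 \Delta P}{\rho}}
V = √(2·(7.77·1000)/1000) = 3.942 m/s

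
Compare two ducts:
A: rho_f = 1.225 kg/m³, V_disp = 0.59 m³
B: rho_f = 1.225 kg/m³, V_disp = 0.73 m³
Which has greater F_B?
F_B(A) = 7.09 N, F_B(B) = 8.773 N. Answer: B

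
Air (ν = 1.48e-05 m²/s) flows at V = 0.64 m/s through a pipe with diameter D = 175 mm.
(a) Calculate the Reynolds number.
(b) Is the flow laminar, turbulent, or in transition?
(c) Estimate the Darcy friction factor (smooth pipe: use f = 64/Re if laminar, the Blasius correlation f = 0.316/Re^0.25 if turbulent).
(a) Re = V·D/ν = 0.64·0.175/1.48e-05 = 7567.6
(b) Flow regime: turbulent (Re > 4000)
(c) Friction factor: f = 0.316/Re^0.25 = 0.316/7567.6^0.25 = 0.03388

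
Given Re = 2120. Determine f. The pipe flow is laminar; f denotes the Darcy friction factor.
Formula: f = \frac{64}{Re}
f = 64/2120 = 0.03019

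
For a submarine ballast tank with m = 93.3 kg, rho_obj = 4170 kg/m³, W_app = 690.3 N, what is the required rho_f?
Formula: W_{app} = mg\left(1 - \frac{\rho_f}{\rho_{obj}}\right)
Substituting knowns: 690.3 = 93.3·9.81·(1 − rho_f/4170)
Solving for rho_f: rho_f = 4170·(1 − 690.3/(93.3·9.81)) = 1025 kg/m³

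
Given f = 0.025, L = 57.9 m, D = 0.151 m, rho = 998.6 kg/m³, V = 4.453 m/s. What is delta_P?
Formula: \Delta P = f \frac{L}{D} \frac{\rho V^2}{2}
delta_P = 0.025·(57.9/0.151)·0.5·998.6·4.453²/1000 = 94.91 kPa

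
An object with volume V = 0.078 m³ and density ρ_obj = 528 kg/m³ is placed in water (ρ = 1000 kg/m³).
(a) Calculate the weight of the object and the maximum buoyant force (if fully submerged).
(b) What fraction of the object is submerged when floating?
(a) W=rho_obj*g*V=528*9.81*0.078=404.0 N; F_B(max)=rho*g*V=1000*9.81*0.078=765.2 N
(b) Floating fraction=rho_obj/rho=528/1000=0.528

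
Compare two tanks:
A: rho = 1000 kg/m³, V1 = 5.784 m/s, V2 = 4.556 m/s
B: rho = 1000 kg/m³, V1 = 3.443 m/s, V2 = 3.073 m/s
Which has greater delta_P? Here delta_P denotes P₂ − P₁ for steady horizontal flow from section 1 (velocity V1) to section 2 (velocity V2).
delta_P(A) = 6.349 kPa, delta_P(B) = 1.205 kPa. Answer: A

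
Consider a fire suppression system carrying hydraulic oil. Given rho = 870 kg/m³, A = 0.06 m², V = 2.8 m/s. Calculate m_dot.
Formula: \dot{m} = \rho A V
m_dot = 870·0.06·2.8 = 146.2 kg/s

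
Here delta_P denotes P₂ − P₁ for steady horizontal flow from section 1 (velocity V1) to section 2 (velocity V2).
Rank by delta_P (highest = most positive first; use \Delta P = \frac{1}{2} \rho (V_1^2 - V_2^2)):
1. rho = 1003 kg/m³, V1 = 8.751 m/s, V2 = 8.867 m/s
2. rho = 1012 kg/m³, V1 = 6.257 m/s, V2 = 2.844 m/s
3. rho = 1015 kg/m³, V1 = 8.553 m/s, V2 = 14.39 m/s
Case 1: delta_P = -1.025 kPa
Case 2: delta_P = 15.72 kPa
Case 3: delta_P = -67.96 kPa
Ranking (highest first): 2, 1, 3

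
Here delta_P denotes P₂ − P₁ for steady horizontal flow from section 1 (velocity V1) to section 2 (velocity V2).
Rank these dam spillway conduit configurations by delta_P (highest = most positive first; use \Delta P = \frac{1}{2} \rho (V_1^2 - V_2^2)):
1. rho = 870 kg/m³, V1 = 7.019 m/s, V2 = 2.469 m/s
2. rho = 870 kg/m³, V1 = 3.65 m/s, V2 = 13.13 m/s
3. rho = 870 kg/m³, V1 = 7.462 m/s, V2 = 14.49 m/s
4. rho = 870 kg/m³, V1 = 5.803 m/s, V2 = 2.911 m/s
Case 1: delta_P = 18.78 kPa
Case 2: delta_P = -69.2 kPa
Case 3: delta_P = -67.11 kPa
Case 4: delta_P = 10.96 kPa
Ranking (highest first): 1, 4, 3, 2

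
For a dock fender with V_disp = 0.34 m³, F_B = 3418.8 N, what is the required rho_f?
Formula: F_B = \rho_f g V_{disp}
Substituting knowns: 3418.8 = rho_f·9.81·0.34
Solving for rho_f: rho_f = 3418.8/(9.81·0.34) = 1025 kg/m³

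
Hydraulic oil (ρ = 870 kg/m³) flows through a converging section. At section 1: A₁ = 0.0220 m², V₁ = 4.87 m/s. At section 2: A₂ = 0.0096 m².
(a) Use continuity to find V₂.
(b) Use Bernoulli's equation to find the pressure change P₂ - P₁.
(a) Continuity: A₁V₁=A₂V₂ -> V₂=A₁V₁/A₂=0.0220*4.87/0.0096=11.16 m/s
(b) Bernoulli: P₂-P₁=0.5*rho*(V₁^2-V₂^2)/1000=0.5*870*(4.87^2-11.16^2)/1000=-43.86 kPa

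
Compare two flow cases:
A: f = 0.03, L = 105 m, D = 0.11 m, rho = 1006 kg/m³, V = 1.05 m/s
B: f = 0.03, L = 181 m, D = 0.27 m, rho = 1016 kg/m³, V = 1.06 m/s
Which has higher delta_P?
delta_P(A) = 15.88 kPa, delta_P(B) = 11.48 kPa. Answer: A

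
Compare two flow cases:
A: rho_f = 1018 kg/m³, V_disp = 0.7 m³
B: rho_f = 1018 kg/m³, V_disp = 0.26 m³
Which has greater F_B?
F_B(A) = 6991 N, F_B(B) = 2597 N. Answer: A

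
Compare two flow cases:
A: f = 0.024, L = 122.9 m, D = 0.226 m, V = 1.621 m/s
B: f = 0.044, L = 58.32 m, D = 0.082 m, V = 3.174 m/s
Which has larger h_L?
h_L(A) = 1.748 m, h_L(B) = 16.07 m. Answer: B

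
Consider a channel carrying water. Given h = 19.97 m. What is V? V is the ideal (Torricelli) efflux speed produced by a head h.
Formula: V = \sqrt{2 g h}
V = √(2·9.81·19.97) = 19.79 m/s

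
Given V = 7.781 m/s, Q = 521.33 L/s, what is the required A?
Formula: Q = A V
Substituting knowns: 521.33 = A·7.781·1000
Solving for A: A = (521.33/1000)/7.781 = 0.067 m²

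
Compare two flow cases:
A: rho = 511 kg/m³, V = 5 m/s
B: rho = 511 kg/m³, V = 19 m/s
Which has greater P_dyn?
P_dyn(A) = 6.388 kPa, P_dyn(B) = 92.24 kPa. Answer: B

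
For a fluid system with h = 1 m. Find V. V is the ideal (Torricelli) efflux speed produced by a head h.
Formula: V = \sqrt{2 g h}
V = √(2·9.81·1) = 4.429 m/s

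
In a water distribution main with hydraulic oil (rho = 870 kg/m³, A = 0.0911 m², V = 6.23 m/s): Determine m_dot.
Formula: \dot{m} = \rho A V
m_dot = 870·0.0911·6.23 = 493.8 kg/s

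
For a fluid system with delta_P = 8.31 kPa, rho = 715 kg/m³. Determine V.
Formula: V = \sqrt{\frac{2 \Delta P}{\rho}}
V = √(2·(8.31·1000)/715) = 4.821 m/s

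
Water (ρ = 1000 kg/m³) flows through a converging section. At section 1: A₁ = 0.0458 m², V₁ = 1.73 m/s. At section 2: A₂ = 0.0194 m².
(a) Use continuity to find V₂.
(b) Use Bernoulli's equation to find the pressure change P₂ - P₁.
(a) Continuity: A₁V₁=A₂V₂ -> V₂=A₁V₁/A₂=0.0458*1.73/0.0194=4.08 m/s
(b) Bernoulli: P₂-P₁=0.5*rho*(V₁^2-V₂^2)/1000=0.5*1000*(1.73^2-4.08^2)/1000=-6.827 kPa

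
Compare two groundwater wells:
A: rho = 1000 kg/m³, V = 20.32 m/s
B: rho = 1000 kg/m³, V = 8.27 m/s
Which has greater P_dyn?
P_dyn(A) = 206.5 kPa, P_dyn(B) = 34.2 kPa. Answer: A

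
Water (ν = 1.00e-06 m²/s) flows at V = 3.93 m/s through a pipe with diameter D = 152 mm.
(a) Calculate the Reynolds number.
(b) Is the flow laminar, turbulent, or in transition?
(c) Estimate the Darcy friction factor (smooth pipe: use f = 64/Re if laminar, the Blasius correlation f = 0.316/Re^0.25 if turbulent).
(a) Re = V·D/ν = 3.93·0.152/1.00e-06 = 597360
(b) Flow regime: turbulent (Re > 4000)
(c) Friction factor: f = 0.316/Re^0.25 = 0.316/597360^0.25 = 0.01137 (Blasius is strictly valid for Re ≲ 1e5; used here as the smooth-pipe estimate the problem specifies)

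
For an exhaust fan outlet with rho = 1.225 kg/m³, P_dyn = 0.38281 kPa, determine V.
Formula: P_{dyn} = \frac{1}{2} \rho V^2
Substituting knowns: 0.38281 = 0.5·1.225·V²/1000
Solving for V: V = √(2·(0.38281·1000)/1.225) = 25 m/s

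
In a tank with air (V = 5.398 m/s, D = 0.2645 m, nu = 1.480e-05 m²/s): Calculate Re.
Formula: Re = \frac{V D}{\nu}
Re = 5.398·0.2645/1.480e-05 = 96471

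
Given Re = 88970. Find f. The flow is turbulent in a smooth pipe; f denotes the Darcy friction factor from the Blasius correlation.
Formula: f = \frac{0.316}{Re^{0.25}}
f = 0.316/88970^0.25 = 0.0183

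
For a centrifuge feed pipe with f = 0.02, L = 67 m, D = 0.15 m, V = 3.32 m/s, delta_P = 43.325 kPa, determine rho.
Formula: \Delta P = f \frac{L}{D} \frac{\rho V^2}{2}
Substituting knowns: 43.325 = 0.02·(67/0.15)·0.5·rho·3.32²/1000
Solving for rho: rho = (43.325·1000)/(0.02·(67/0.15)·0.5·3.32²) = 880 kg/m³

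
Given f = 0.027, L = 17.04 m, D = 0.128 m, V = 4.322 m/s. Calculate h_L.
Formula: h_L = f \frac{L}{D} \frac{V^2}{2g}
h_L = 0.027·(17.04/0.128)·4.322²/(2·9.81) = 3.422 m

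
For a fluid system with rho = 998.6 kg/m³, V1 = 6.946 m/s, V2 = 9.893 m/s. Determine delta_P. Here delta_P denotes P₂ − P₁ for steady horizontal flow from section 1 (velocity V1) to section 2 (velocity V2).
Formula: \Delta P = \frac{1}{2} \rho (V_1^2 - V_2^2)
delta_P = 0.5·998.6·(6.946² − 9.893²)/1000 = -24.78 kPa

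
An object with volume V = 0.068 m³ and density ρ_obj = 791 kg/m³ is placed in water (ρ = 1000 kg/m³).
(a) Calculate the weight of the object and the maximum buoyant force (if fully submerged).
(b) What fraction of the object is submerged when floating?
(a) W=rho_obj*g*V=791*9.81*0.068=527.7 N; F_B(max)=rho*g*V=1000*9.81*0.068=667.1 N
(b) Floating fraction=rho_obj/rho=791/1000=0.791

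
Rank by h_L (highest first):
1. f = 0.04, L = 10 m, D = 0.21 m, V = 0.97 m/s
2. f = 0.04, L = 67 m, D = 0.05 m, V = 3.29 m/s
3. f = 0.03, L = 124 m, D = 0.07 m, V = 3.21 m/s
Case 1: h_L = 0.09135 m
Case 2: h_L = 29.57 m
Case 3: h_L = 27.91 m
Ranking (highest first): 2, 3, 1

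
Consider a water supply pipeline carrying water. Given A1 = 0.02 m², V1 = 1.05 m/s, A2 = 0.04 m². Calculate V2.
Formula: V_2 = \frac{A_1 V_1}{A_2}
V2 = 0.02·1.05/0.04 = 0.525 m/s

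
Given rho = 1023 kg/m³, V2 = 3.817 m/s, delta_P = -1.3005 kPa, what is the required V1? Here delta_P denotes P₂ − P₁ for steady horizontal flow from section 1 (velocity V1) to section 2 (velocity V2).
Formula: \Delta P = \frac{1}{2} \rho (V_1^2 - V_2^2)
Substituting knowns: -1.3005 = 0.5·1023·(V1² − 3.817²)/1000
Solving for V1: V1 = √(3.817² + 2·(-1.3005·1000)/1023) = 3.468 m/s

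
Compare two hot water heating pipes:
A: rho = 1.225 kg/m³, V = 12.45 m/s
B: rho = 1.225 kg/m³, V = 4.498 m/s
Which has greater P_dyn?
P_dyn(A) = 0.09494 kPa, P_dyn(B) = 0.01239 kPa. Answer: A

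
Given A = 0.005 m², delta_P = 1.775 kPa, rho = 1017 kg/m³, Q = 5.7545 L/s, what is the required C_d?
Formula: Q = C_d A \sqrt{\frac{2 \Delta P}{\rho}}
Substituting knowns: 5.7545 = C_d·0.005·√(2·(1.775·1000)/1017)·1000
Solving for C_d: C_d = (5.7545/1000)/(0.005·√(2·(1.775·1000)/1017)) = 0.616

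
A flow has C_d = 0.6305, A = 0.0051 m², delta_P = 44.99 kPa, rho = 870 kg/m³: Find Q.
Formula: Q = C_d A \sqrt{\frac{2 \Delta P}{\rho}}
Q = 0.6305·0.0051·√(2·(44.99·1000)/870)·1000 = 32.7 L/s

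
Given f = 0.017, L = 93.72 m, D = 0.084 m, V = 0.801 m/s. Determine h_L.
Formula: h_L = f \frac{L}{D} \frac{V^2}{2g}
h_L = 0.017·(93.72/0.084)·0.801²/(2·9.81) = 0.6203 m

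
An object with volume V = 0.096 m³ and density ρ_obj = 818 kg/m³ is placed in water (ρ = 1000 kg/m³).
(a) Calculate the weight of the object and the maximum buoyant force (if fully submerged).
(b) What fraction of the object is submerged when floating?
(a) W=rho_obj*g*V=818*9.81*0.096=770.4 N; F_B(max)=rho*g*V=1000*9.81*0.096=941.8 N
(b) Floating fraction=rho_obj/rho=818/1000=0.818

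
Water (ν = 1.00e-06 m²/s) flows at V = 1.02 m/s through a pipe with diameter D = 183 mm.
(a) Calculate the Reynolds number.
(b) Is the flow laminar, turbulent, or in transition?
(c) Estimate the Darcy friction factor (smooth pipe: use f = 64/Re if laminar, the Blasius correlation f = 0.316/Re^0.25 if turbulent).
(a) Re = V·D/ν = 1.02·0.183/1.00e-06 = 186660
(b) Flow regime: turbulent (Re > 4000)
(c) Friction factor: f = 0.316/Re^0.25 = 0.316/186660^0.25 = 0.0152 (Blasius is strictly valid for Re ≲ 1e5; used here as the smooth-pipe estimate the problem specifies)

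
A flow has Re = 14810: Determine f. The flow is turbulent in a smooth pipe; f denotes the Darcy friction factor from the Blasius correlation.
Formula: f = \frac{0.316}{Re^{0.25}}
f = 0.316/14810^0.25 = 0.02864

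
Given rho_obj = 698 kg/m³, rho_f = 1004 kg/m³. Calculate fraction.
Formula: f_{sub} = \frac{\rho_{obj}}{\rho_f}
fraction = 698/1004 = 0.6952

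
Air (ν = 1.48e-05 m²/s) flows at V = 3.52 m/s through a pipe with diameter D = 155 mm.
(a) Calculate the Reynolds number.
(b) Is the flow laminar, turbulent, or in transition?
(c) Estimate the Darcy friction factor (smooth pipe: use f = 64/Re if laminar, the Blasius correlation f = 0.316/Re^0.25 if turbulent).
(a) Re = V·D/ν = 3.52·0.155/1.48e-05 = 36865
(b) Flow regime: turbulent (Re > 4000)
(c) Friction factor: f = 0.316/Re^0.25 = 0.316/36865^0.25 = 0.02281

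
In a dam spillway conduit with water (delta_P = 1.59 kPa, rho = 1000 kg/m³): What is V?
Formula: V = \sqrt{\frac{2 \Delta P}{\rho}}
V = √(2·(1.59·1000)/1000) = 1.783 m/s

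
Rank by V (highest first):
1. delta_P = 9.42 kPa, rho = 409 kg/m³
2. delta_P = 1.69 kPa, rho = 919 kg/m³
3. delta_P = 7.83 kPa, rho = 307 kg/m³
Case 1: V = 6.787 m/s
Case 2: V = 1.918 m/s
Case 3: V = 7.142 m/s
Ranking (highest first): 3, 1, 2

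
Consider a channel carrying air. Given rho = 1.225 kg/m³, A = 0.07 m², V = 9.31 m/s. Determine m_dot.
Formula: \dot{m} = \rho A V
m_dot = 1.225·0.07·9.31 = 0.7983 kg/s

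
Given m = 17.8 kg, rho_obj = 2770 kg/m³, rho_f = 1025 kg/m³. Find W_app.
Formula: W_{app} = mg\left(1 - \frac{\rho_f}{\rho_{obj}}\right)
W_app = 17.8·9.81·(1 − 1025/2770) = 110 N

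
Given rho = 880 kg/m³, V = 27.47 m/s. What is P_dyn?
Formula: P_{dyn} = \frac{1}{2} \rho V^2
P_dyn = 0.5·880·27.47²/1000 = 332 kPa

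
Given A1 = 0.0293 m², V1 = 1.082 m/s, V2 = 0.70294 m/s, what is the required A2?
Formula: V_2 = \frac{A_1 V_1}{A_2}
Substituting knowns: 0.70294 = 0.0293·1.082/A2
Solving for A2: A2 = 0.0293·1.082/0.70294 = 0.0451 m²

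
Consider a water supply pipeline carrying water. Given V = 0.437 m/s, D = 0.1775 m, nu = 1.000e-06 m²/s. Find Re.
Formula: Re = \frac{V D}{\nu}
Re = 0.437·0.1775/1.000e-06 = 77568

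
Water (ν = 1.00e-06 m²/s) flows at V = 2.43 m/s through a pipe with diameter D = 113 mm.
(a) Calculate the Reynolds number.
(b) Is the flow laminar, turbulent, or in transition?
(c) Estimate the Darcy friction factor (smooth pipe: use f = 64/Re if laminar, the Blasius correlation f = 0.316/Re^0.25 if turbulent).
(a) Re = V·D/ν = 2.43·0.113/1.00e-06 = 274590
(b) Flow regime: turbulent (Re > 4000)
(c) Friction factor: f = 0.316/Re^0.25 = 0.316/274590^0.25 = 0.0138 (Blasius is strictly valid for Re ≲ 1e5; used here as the smooth-pipe estimate the problem specifies)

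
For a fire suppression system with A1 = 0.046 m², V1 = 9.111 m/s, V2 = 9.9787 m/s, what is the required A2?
Formula: V_2 = \frac{A_1 V_1}{A_2}
Substituting knowns: 9.9787 = 0.046·9.111/A2
Solving for A2: A2 = 0.046·9.111/9.9787 = 0.042 m²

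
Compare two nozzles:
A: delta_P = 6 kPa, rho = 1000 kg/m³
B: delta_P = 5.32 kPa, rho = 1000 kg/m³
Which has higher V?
V(A) = 3.464 m/s, V(B) = 3.262 m/s. Answer: A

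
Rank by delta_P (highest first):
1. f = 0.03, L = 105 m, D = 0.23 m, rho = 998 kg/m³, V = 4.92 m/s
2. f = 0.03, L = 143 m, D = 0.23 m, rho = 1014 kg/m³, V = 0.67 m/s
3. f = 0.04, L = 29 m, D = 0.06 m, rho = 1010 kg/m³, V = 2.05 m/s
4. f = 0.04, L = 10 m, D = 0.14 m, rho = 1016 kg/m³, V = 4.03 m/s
Case 1: delta_P = 165.4 kPa
Case 2: delta_P = 4.245 kPa
Case 3: delta_P = 41.03 kPa
Case 4: delta_P = 23.57 kPa
Ranking (highest first): 1, 3, 4, 2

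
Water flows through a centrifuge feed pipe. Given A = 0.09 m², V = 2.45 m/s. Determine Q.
Formula: Q = A V
Q = 0.09·2.45·1000 = 220.5 L/s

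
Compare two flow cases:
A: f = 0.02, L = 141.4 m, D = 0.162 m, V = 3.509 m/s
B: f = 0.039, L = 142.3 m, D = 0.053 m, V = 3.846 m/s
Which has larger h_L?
h_L(A) = 10.96 m, h_L(B) = 78.94 m. Answer: B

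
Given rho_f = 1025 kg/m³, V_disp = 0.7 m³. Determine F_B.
Formula: F_B = \rho_f g V_{disp}
F_B = 1025·9.81·0.7 = 7039 N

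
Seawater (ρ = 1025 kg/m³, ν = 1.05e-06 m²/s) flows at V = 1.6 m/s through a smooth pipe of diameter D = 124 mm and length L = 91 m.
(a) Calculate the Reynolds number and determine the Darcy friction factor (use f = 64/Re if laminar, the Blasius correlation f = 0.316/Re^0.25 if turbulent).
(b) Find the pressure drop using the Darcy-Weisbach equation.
(a) Re = V·D/ν = 1.6·0.124/1.05e-06 = 188950 → turbulent (Re > 4000); f = 0.316/Re^0.25 = 0.316/188950^0.25 = 0.015157 (Blasius is strictly valid for Re ≲ 1e5; used here as the smooth-pipe estimate the problem specifies)
(b) Darcy-Weisbach: ΔP = f·(L/D)·½ρV²/1000 = 0.015157·(91/0.124)·½·1025·1.6²/1000 = 14.59 kPa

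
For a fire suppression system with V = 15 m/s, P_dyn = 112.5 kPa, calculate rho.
Formula: P_{dyn} = \frac{1}{2} \rho V^2
Substituting knowns: 112.5 = 0.5·rho·15²/1000
Solving for rho: rho = 2·(112.5·1000)/15² = 1000 kg/m³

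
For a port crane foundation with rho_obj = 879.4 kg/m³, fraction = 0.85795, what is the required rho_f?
Formula: f_{sub} = \frac{\rho_{obj}}{\rho_f}
Substituting knowns: 0.85795 = 879.4/rho_f
Solving for rho_f: rho_f = 879.4/0.85795 = 1025 kg/m³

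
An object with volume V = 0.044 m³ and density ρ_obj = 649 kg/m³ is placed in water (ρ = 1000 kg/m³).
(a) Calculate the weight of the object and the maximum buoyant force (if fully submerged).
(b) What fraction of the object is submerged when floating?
(a) W=rho_obj*g*V=649*9.81*0.044=280.1 N; F_B(max)=rho*g*V=1000*9.81*0.044=431.6 N
(b) Floating fraction=rho_obj/rho=649/1000=0.649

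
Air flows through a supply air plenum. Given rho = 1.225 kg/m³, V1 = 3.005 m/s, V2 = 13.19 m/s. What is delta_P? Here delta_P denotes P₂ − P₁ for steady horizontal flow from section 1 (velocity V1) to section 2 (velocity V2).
Formula: \Delta P = \frac{1}{2} \rho (V_1^2 - V_2^2)
delta_P = 0.5·1.225·(3.005² − 13.19²)/1000 = -0.101 kPa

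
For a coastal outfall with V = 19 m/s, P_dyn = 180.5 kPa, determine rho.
Formula: P_{dyn} = \frac{1}{2} \rho V^2
Substituting knowns: 180.5 = 0.5·rho·19²/1000
Solving for rho: rho = 2·(180.5·1000)/19² = 1000 kg/m³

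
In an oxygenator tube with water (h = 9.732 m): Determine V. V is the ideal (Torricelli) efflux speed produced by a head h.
Formula: V = \sqrt{2 g h}
V = √(2·9.81·9.732) = 13.82 m/s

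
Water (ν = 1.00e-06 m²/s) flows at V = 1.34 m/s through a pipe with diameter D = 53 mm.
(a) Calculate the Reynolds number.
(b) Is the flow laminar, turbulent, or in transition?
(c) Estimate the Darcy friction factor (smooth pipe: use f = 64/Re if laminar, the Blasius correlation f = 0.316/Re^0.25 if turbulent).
(a) Re = V·D/ν = 1.34·0.053/1.00e-06 = 71020
(b) Flow regime: turbulent (Re > 4000)
(c) Friction factor: f = 0.316/Re^0.25 = 0.316/71020^0.25 = 0.01936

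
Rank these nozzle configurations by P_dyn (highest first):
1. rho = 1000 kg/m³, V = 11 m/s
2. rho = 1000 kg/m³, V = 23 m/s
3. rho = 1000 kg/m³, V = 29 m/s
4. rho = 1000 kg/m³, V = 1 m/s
Case 1: P_dyn = 60.5 kPa
Case 2: P_dyn = 264.5 kPa
Case 3: P_dyn = 420.5 kPa
Case 4: P_dyn = 0.5 kPa
Ranking (highest first): 3, 2, 1, 4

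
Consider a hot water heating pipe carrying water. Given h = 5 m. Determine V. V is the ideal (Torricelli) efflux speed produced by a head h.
Formula: V = \sqrt{2 g h}
V = √(2·9.81·5) = 9.905 m/s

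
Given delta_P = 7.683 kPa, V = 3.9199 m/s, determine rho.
Formula: V = \sqrt{\frac{2 \Delta P}{\rho}}
Substituting knowns: 3.9199 = √(2·(7.683·1000)/rho)
Solving for rho: rho = 2·(7.683·1000)/3.9199² = 1000 kg/m³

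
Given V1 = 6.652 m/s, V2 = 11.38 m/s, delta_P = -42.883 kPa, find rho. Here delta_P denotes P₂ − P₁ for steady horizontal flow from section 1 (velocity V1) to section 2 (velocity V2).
Formula: \Delta P = \frac{1}{2} \rho (V_1^2 - V_2^2)
Substituting knowns: -42.883 = 0.5·rho·(6.652² − 11.38²)/1000
Solving for rho: rho = 2·(-42.883·1000)/(6.652² − 11.38²) = 1006 kg/m³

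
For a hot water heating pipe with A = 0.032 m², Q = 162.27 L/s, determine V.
Formula: Q = A V
Substituting knowns: 162.27 = 0.032·V·1000
Solving for V: V = (162.27/1000)/0.032 = 5.071 m/s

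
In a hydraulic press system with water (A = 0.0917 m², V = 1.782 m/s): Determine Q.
Formula: Q = A V
Q = 0.0917·1.782·1000 = 163.4 L/s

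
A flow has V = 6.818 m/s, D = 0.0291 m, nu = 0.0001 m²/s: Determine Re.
Formula: Re = \frac{V D}{\nu}
Re = 6.818·0.0291/0.0001 = 1984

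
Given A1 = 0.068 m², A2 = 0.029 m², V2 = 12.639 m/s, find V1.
Formula: V_2 = \frac{A_1 V_1}{A_2}
Substituting knowns: 12.639 = 0.068·V1/0.029
Solving for V1: V1 = 12.639·0.029/0.068 = 5.39 m/s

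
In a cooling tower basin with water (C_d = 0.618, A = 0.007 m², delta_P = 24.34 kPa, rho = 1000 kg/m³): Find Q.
Formula: Q = C_d A \sqrt{\frac{2 \Delta P}{\rho}}
Q = 0.618·0.007·√(2·(24.34·1000)/1000)·1000 = 30.18 L/s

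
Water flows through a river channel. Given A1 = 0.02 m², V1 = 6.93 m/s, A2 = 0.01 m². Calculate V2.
Formula: V_2 = \frac{A_1 V_1}{A_2}
V2 = 0.02·6.93/0.01 = 13.86 m/s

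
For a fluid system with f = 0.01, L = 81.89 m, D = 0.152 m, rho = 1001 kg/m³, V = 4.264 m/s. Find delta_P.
Formula: \Delta P = f \frac{L}{D} \frac{\rho V^2}{2}
delta_P = 0.01·(81.89/0.152)·0.5·1001·4.264²/1000 = 49.03 kPa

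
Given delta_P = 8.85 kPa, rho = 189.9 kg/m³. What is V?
Formula: V = \sqrt{\frac{2 \Delta P}{\rho}}
V = √(2·(8.85·1000)/189.9) = 9.654 m/s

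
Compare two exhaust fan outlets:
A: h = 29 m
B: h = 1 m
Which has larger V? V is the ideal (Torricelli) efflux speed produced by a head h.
V(A) = 23.85 m/s, V(B) = 4.429 m/s. Answer: A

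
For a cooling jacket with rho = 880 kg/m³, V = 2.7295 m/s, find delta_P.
Formula: V = \sqrt{\frac{2 \Delta P}{\rho}}
Substituting knowns: 2.7295 = √(2·(delta_P·1000)/880)
Solving for delta_P: delta_P = 2.7295²·880/2/1000 = 3.278 kPa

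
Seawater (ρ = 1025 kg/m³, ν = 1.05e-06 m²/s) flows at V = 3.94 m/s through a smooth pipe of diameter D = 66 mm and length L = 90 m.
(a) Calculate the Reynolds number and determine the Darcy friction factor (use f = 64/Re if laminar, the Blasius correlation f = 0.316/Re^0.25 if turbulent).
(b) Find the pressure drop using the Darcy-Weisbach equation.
(a) Re = V·D/ν = 3.94·0.066/1.05e-06 = 247660 → turbulent (Re > 4000); f = 0.316/Re^0.25 = 0.316/247660^0.25 = 0.014165 (Blasius is strictly valid for Re ≲ 1e5; used here as the smooth-pipe estimate the problem specifies)
(b) Darcy-Weisbach: ΔP = f·(L/D)·½ρV²/1000 = 0.014165·(90/0.066)·½·1025·3.94²/1000 = 153.7 kPa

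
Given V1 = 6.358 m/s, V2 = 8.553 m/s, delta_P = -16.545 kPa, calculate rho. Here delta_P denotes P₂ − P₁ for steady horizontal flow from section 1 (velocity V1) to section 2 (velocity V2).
Formula: \Delta P = \frac{1}{2} \rho (V_1^2 - V_2^2)
Substituting knowns: -16.545 = 0.5·rho·(6.358² − 8.553²)/1000
Solving for rho: rho = 2·(-16.545·1000)/(6.358² − 8.553²) = 1011 kg/m³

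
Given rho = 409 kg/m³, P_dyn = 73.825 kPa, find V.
Formula: P_{dyn} = \frac{1}{2} \rho V^2
Substituting knowns: 73.825 = 0.5·409·V²/1000
Solving for V: V = √(2·(73.825·1000)/409) = 19 m/s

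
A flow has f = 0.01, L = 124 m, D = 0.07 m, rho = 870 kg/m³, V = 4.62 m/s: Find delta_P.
Formula: \Delta P = f \frac{L}{D} \frac{\rho V^2}{2}
delta_P = 0.01·(124/0.07)·0.5·870·4.62²/1000 = 164.5 kPa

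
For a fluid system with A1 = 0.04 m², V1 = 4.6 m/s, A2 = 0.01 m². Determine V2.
Formula: V_2 = \frac{A_1 V_1}{A_2}
V2 = 0.04·4.6/0.01 = 18.4 m/s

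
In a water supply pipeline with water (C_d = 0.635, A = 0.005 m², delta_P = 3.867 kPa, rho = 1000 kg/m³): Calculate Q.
Formula: Q = C_d A \sqrt{\frac{2 \Delta P}{\rho}}
Q = 0.635·0.005·√(2·(3.867·1000)/1000)·1000 = 8.83 L/s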